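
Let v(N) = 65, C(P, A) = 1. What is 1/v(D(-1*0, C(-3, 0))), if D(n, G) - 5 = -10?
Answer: 1/65 ≈ 0.015385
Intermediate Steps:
D(n, G) = -5 (D(n, G) = 5 - 10 = -5)
1/v(D(-1*0, C(-3, 0))) = 1/65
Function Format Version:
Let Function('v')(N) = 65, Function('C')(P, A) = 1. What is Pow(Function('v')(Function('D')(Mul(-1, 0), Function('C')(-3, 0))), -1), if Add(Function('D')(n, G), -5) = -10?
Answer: Rational(1, 65) ≈ 0.015385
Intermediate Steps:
Function('D')(n, G) = -5 (Function('D')(n, G) = Add(5, -10) = -5)
Pow(Function('v')(Function('D')(Mul(-1, 0), Function('C')(-3, 0))), -1) = Pow(65, -1) = Rational(1, 65)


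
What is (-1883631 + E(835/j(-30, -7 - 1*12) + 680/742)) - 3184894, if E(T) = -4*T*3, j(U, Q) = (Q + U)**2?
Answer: -644986942325/127253 ≈ -5.0685e+6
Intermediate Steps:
E(T) = -12*T
(-1883631 + E(835/j(-30, -7 - 1*12) + 680/742)) - 3184894 = (-1883631 - 12*(835/(((-7 - 1*12) - 30)**2) + 680/742)) - 3184894 = (-1883631 - 12*(835/(((-7 - 12) - 30)**2) + 680*(1/742))) - 3184894 = (-1883631 - 12*(835/((-19 - 30)**2) + 340/371)) - 3184894 = (-1883631 - 12*(835/((-49)**2) + 340/371)) - 3184894 = (-1883631 - 12*(835/2401 + 340/371)) - 3184894 = (-1883631 - 12*160875/127253) - 3184894 = (-1883631 - 1930500/127253) - 3184894 = -239699626143/127253 - 3184894 = -644986942325/127253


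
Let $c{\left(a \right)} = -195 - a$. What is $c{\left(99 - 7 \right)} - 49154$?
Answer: $-49441$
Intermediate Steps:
$c{\left(99 - 7 \right)} - 49154 = \left(-195 - \left(99 - 7\right)\right) - 49154 = \left(-195 - 92\right) - 49154 = -287 - 49154 = -49441$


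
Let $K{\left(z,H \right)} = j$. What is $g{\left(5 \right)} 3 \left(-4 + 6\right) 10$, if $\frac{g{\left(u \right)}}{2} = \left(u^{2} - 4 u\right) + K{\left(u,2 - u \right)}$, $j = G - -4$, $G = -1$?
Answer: $960$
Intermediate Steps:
$j = 3$ ($j = -1 - -4 = -1 + 4 = 3$)
$K{\left(z,H \right)} = 3$
$g{\left(u \right)} = 6 - 8 u + 2 u^{2}$ ($g{\left(u \right)} = 2 \left(\left(u^{2} - 4 u\right) + 3\right) = 2 \left(3 + u^{2} - 4 u\right) = 6 - 8 u + 2 u^{2}$)
$g{\left(5 \right)} 3 \left(-4 + 6\right) 10 = \left(6 - 40 + 2 \cdot 5^{2}\right) 3 \left(-4 + 6\right) 10 = \left(6 - 40 + 2 \cdot 25\right) 3 \cdot 2 \cdot 10 = \left(6 - 40 + 50\right) 6 \cdot 10 = 16 \cdot 6 \cdot 10 = 96 \cdot 10 = 960$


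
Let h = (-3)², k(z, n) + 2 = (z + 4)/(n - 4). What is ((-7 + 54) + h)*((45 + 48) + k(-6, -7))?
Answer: 56168/11 ≈ 5106.2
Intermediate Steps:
k(z, n) = -2 + (4 + z)/(-4 + n) (k(z, n) = -2 + (z + 4)/(n - 4) = -2 + (4 + z)/(-4 + n))
h = 9
((-7 + 54) + h)*((45 + 48) + k(-6, -7)) = ((-7 + 54) + 9)*((45 + 48) + (12 - 6 - 2*(-7))/(-4 - 7)) = (47 + 9)*(93 + (12 - 6 + 14)/(-11)) = 56*(93 - 1/11*20) = 56*(93 - 20/11) = 56*(1003/11) = 56168/11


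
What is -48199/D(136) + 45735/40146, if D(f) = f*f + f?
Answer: -180477089/124666712 ≈ -1.4477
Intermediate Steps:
D(f) = f + f² (D(f) = f² + f = f + f²)
-48199/D(136) + 45735/40146 = -48199*1/(136*(1 + 136)) + 45735/40146 = -48199/(136*137) + 45735*(1/40146) = -48199/18632 + 15245/13382 = -180477089/124666712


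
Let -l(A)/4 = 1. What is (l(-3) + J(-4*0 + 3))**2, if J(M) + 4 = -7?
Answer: 225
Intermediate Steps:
J(M) = -11 (J(M) = -4 - 7 = -11)
l(A) = -4 (l(A) = -4*1 = -4)
(l(-3) + J(-4*0 + 3))**2 = (-4 - 11)**2 = (-15)**2 = 225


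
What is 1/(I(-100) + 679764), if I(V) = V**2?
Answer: 1/689764 ≈ 1.4498e-6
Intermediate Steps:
1/(I(-100) + 679764) = 1/((-100)**2 + 679764) = 1/(10000 + 679764) = 1/689764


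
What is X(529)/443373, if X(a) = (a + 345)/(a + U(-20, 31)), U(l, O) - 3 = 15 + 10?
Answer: 874/246958761 ≈ 3.5391e-6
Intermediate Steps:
U(l, O) = 28 (U(l, O) = 3 + (15 + 10) = 3 + 25 = 28)
X(a) = (345 + a)/(28 + a) (X(a) = (a + 345)/(a + 28) = (345 + a)/(28 + a))
X(529)/443373 = ((345 + 529)/(28 + 529))/443373 = (874/557)*(1/443373) = 874/246958761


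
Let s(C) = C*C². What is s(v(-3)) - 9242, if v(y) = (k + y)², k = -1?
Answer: -5146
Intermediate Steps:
v(y) = (-1 + y)²
s(C) = C³
s(v(-3)) - 9242 = ((-1 - 3)²)³ - 9242 = ((-4)²)³ - 9242 = 16³ - 9242 = 4096 - 9242 = -5146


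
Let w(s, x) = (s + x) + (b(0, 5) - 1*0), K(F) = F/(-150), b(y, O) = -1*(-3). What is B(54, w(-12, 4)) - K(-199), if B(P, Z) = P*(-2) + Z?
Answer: -17149/150 ≈ -114.33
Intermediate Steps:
b(y, O) = 3
K(F) = -F/150 (K(F) = F*(-1/150) = -F/150)
w(s, x) = 3 + s + x (w(s, x) = (s + x) + (3 - 1*0) = (s + x) + (3 + 0) = (s + x) + 3 = 3 + s + x)
B(P, Z) = Z - 2*P (B(P, Z) = -2*P + Z = Z - 2*P)
B(54, w(-12, 4)) - K(-199) = ((3 - 12 + 4) - 2*54) - (-1)*(-199)/150 = (-5 - 108) - 1*199/150 = -113 - 199/150 = -17149/150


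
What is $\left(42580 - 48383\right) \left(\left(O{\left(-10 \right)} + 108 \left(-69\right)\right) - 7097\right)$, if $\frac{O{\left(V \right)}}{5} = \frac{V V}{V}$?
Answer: $84717997$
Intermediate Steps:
$O{\left(V \right)} = 5 V$ ($O{\left(V \right)} = 5 \frac{V V}{V} = 5 \frac{V^{2}}{V} = 5 V$)
$\left(42580 - 48383\right) \left(\left(O{\left(-10 \right)} + 108 \left(-69\right)\right) - 7097\right) = \left(42580 - 48383\right) \left(\left(5 \left(-10\right) + 108 \left(-69\right)\right) - 7097\right) = - 5803 \left(\left(-50 - 7452\right) - 7097\right) = - 5803 \left(-7502 - 7097\right) = \left(-5803\right) \left(-14599\right) = 84717997$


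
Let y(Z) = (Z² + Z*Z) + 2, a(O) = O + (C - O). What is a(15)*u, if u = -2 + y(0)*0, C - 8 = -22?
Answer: 28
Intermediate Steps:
C = -14 (C = 8 - 22 = -14)
a(O) = -14 (a(O) = O + (-14 - O) = -14)
y(Z) = 2 + 2*Z² (y(Z) = (Z² + Z²) + 2 = 2*Z² + 2 = 2 + 2*Z²)
u = -2 (u = -2 + (2 + 2*0²)*0 = -2 + (2 + 2*0)*0 = -2 + (2 + 0)*0 = -2 + 2*0 = -2 + 0 = -2)
a(15)*u = -14*(-2) = 28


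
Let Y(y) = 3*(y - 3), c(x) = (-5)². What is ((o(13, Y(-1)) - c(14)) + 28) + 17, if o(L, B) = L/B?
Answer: 227/12 ≈ 18.917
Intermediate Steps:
c(x) = 25
Y(y) = -9 + 3*y (Y(y) = 3*(-3 + y) = -9 + 3*y)
((o(13, Y(-1)) - c(14)) + 28) + 17 = ((13/(-9 + 3*(-1)) - 1*25) + 28) + 17 = ((13/(-9 - 3) - 25) + 28) + 17 = ((13/(-12) - 25) + 28) + 17 = ((13*(-1/12) - 25) + 28) + 17 = ((-13/12 - 25) + 28) + 17 = (-313/12 + 28) + 17 = 23/12 + 17 = 227/12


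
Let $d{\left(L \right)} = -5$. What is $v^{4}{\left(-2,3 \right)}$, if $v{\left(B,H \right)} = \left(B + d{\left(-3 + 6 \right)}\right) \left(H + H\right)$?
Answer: $3111696$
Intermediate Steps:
$v{\left(B,H \right)} = 2 H \left(-5 + B\right)$ ($v{\left(B,H \right)} = \left(B - 5\right) \left(H + H\right) = \left(-5 + B\right) 2 H = 2 H \left(-5 + B\right)$)
$v^{4}{\left(-2,3 \right)} = \left(2 \cdot 3 \left(-5 - 2\right)\right)^{4} = \left(2 \cdot 3 \left(-7\right)\right)^{4} = \left(-42\right)^{4} = 3111696$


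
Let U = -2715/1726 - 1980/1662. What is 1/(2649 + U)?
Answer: 478102/1265170563 ≈ 0.00037790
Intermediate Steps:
U = -1321635/478102 (U = -2715*1/1726 - 1980*1/1662 = -2715/1726 - 330/277 = -1321635/478102 ≈ -2.7643)
1/(2649 + U) = 1/(2649 - 1321635/478102) = 1/(1265170563/478102) = 478102/1265170563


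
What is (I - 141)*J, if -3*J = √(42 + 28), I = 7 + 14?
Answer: 40*√70 ≈ 334.66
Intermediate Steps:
I = 21
J = -√70/3 (J = -√(42 + 28)/3 = -√70/3 ≈ -2.7889)
(I - 141)*J = (21 - 141)*(-√70/3) = -(-40)*√70 = 40*√70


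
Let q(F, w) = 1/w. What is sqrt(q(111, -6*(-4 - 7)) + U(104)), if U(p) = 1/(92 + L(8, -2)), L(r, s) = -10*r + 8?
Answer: sqrt(7095)/330 ≈ 0.25525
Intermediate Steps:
L(r, s) = 8 - 10*r
U(p) = 1/20 (U(p) = 1/(92 + (8 - 10*8)) = 1/(92 + (8 - 80)) = 1/(92 - 72) = 1/20)
sqrt(q(111, -6*(-4 - 7)) + U(104)) = sqrt(1/(-6*(-4 - 7)) + 1/20) = sqrt(1/(-6*(-11)) + 1/20) = sqrt(1/66 + 1/20) = sqrt(43/660) = sqrt(7095)/330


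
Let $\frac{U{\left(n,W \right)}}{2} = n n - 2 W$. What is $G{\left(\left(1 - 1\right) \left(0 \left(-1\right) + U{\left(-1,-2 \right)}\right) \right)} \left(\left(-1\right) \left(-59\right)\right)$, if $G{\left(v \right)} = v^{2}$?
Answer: $0$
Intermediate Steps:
$U{\left(n,W \right)} = - 4 W + 2 n^{2}$ ($U{\left(n,W \right)} = 2 \left(n n - 2 W\right) = 2 \left(n^{2} - 2 W\right) = - 4 W + 2 n^{2}$)
$G{\left(\left(1 - 1\right) \left(0 \left(-1\right) + U{\left(-1,-2 \right)}\right) \right)} \left(\left(-1\right) \left(-59\right)\right) = \left(\left(1 - 1\right) \left(0 \left(-1\right) + \left(\left(-4\right) \left(-2\right) + 2 \left(-1\right)^{2}\right)\right)\right)^{2} \left(\left(-1\right) \left(-59\right)\right) = \left(0 \left(0 + \left(8 + 2 \cdot 1\right)\right)\right)^{2} \cdot 59 = \left(0 \left(0 + \left(8 + 2\right)\right)\right)^{2} \cdot 59 = \left(0 \left(0 + 10\right)\right)^{2} \cdot 59 = \left(0 \cdot 10\right)^{2} \cdot 59 = 0^{2} \cdot 59 = 0 \cdot 59 = 0$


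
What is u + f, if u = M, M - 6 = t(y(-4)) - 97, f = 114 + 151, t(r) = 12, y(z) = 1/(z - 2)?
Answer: 186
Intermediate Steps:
y(z) = 1/(-2 + z)
f = 265
M = -79 (M = 6 + (12 - 97) = 6 - 85 = -79)
u = -79
u + f = -79 + 265 = 186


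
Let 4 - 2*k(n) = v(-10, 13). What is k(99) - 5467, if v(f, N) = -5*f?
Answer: -5490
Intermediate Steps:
k(n) = -23 (k(n) = 2 - (-5)*(-10)/2 = 2 - ½*50 = 2 - 25 = -23)
k(99) - 5467 = -23 - 5467 = -5490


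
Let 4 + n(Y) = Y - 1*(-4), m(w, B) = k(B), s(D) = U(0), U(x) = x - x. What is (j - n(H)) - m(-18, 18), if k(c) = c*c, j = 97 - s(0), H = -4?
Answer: -223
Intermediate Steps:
U(x) = 0
s(D) = 0
j = 97 (j = 97 - 1*0 = 97 + 0 = 97)
k(c) = c²
m(w, B) = B²
n(Y) = Y (n(Y) = -4 + (Y - 1*(-4)) = -4 + (Y + 4) = -4 + (4 + Y) = Y)
(j - n(H)) - m(-18, 18) = (97 - 1*(-4)) - 1*18² = (97 + 4) - 1*324 = 101 - 324 = -223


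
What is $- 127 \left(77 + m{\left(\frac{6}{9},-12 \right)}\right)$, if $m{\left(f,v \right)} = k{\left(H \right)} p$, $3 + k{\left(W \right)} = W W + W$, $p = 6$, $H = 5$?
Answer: $-30353$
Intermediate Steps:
$k{\left(W \right)} = -3 + W + W^{2}$ ($k{\left(W \right)} = -3 + \left(W W + W\right) = -3 + \left(W^{2} + W\right) = -3 + \left(W + W^{2}\right) = -3 + W + W^{2}$)
$m{\left(f,v \right)} = 162$ ($m{\left(f,v \right)} = \left(-3 + 5 + 5^{2}\right) 6 = \left(-3 + 5 + 25\right) 6 = 27 \cdot 6 = 162$)
$- 127 \left(77 + m{\left(\frac{6}{9},-12 \right)}\right) = - 127 \left(77 + 162\right) = \left(-127\right) 239 = -30353$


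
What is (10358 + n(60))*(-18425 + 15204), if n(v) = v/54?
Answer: -300300272/9 ≈ -3.3367e+7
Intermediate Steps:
n(v) = v/54 (n(v) = v*(1/54) = v/54)
(10358 + n(60))*(-18425 + 15204) = (10358 + (1/54)*60)*(-18425 + 15204) = (10358 + 10/9)*(-3221) = (93232/9)*(-3221) = -300300272/9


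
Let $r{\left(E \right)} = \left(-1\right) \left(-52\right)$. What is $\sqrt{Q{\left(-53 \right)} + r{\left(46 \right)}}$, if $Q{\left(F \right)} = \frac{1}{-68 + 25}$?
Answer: $\frac{\sqrt{96105}}{43} \approx 7.2095$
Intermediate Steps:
$Q{\left(F \right)} = - \frac{1}{43}$ ($Q{\left(F \right)} = \frac{1}{-43} = - \frac{1}{43}$)
$r{\left(E \right)} = 52$
$\sqrt{Q{\left(-53 \right)} + r{\left(46 \right)}} = \sqrt{- \frac{1}{43} + 52} = \sqrt{\frac{2235}{43}} = \frac{\sqrt{96105}}{43}$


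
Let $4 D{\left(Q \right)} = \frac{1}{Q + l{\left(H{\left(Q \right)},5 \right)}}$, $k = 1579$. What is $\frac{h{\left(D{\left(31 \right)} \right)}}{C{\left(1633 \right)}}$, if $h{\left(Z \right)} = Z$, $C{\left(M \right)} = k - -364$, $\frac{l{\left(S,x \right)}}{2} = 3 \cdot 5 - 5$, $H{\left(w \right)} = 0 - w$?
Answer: $\frac{1}{396372} \approx 2.5229 \cdot 10^{-6}$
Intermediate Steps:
$H{\left(w \right)} = - w$
$l{\left(S,x \right)} = 20$ ($l{\left(S,x \right)} = 2 \left(3 \cdot 5 - 5\right) = 2 \left(15 - 5\right) = 2 \cdot 10 = 20$)
$C{\left(M \right)} = 1943$ ($C{\left(M \right)} = 1579 - -364 = 1579 + 364 = 1943$)
$D{\left(Q \right)} = \frac{1}{4 \left(20 + Q\right)}$ ($D{\left(Q \right)} = \frac{1}{4 \left(Q + 20\right)} = \frac{1}{4 \left(20 + Q\right)}$)
$\frac{h{\left(D{\left(31 \right)} \right)}}{C{\left(1633 \right)}} = \frac{\frac{1}{4} \frac{1}{20 + 31}}{1943} = \frac{1}{4 \cdot 51} \cdot \frac{1}{1943} = \frac{1}{4} \cdot \frac{1}{51} \cdot \frac{1}{1943} = \frac{1}{204} \cdot \frac{1}{1943} = \frac{1}{396372}$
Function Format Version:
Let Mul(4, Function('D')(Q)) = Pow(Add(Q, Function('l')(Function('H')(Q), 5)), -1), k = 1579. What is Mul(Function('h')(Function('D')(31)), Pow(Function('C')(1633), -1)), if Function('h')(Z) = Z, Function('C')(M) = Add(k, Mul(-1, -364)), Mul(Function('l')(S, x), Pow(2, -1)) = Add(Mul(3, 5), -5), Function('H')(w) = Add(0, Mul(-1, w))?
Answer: Rational(1, 396372) ≈ 2.5229e-6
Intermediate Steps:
Function('H')(w) = Mul(-1, w)
Function('l')(S, x) = 20 (Function('l')(S, x) = Mul(2, Add(Mul(3, 5), -5)) = Mul(2, Add(15, -5)) = Mul(2, 10) = 20)
Function('C')(M) = 1943 (Function('C')(M) = Add(1579, Mul(-1, -364)) = Add(1579, 364) = 1943)
Function('D')(Q) = Mul(Rational(1, 4), Pow(Add(20, Q), -1)) (Function('D')(Q) = Mul(Rational(1, 4), Pow(Add(Q, 20), -1)) = Mul(Rational(1, 4), Pow(Add(20, Q), -1)))
Mul(Function('h')(Function('D')(31)), Pow(Function('C')(1633), -1)) = Mul(Mul(Rational(1, 4), Pow(Add(20, 31), -1)), Pow(1943, -1)) = Mul(Mul(Rational(1, 4), Pow(51, -1)), Rational(1, 1943)) = Mul(Mul(Rational(1, 4), Rational(1, 51)), Rational(1, 1943)) = Mul(Rational(1, 204), Rational(1, 1943)) = Rational(1, 396372)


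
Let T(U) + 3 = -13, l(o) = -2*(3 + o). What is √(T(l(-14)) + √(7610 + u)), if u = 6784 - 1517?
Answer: √(-16 + √12877) ≈ 9.8730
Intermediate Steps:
l(o) = -6 - 2*o
T(U) = -16 (T(U) = -3 - 13 = -16)
u = 5267
√(T(l(-14)) + √(7610 + u)) = √(-16 + √(7610 + 5267)) = √(-16 + √12877)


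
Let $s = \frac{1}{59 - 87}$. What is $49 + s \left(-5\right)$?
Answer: $\frac{1377}{28} \approx 49.179$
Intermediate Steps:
$s = - \frac{1}{28}$ ($s = \frac{1}{59 - 87} = \frac{1}{-28} = - \frac{1}{28} \approx -0.035714$)
$49 + s \left(-5\right) = 49 - - \frac{5}{28} = 49 + \frac{5}{28} = \frac{1377}{28}$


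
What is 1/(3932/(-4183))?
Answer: -4183/3932 ≈ -1.0638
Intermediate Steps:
1/(3932/(-4183)) = 1/(3932*(-1/4183)) = 1/(-3932/4183) = -4183/3932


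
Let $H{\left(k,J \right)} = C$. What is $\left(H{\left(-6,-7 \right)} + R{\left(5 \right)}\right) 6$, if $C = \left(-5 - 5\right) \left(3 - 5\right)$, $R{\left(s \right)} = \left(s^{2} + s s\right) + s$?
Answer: $450$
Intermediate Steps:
$R{\left(s \right)} = s + 2 s^{2}$ ($R{\left(s \right)} = \left(s^{2} + s^{2}\right) + s = 2 s^{2} + s = s + 2 s^{2}$)
$C = 20$ ($C = \left(-10\right) \left(-2\right) = 20$)
$H{\left(k,J \right)} = 20$
$\left(H{\left(-6,-7 \right)} + R{\left(5 \right)}\right) 6 = \left(20 + 5 \left(1 + 2 \cdot 5\right)\right) 6 = \left(20 + 5 \left(1 + 10\right)\right) 6 = \left(20 + 5 \cdot 11\right) 6 = \left(20 + 55\right) 6 = 75 \cdot 6 = 450$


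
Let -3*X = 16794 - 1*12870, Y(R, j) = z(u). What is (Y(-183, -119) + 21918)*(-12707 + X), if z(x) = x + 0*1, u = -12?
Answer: -307012590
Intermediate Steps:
z(x) = x (z(x) = x + 0 = x)
Y(R, j) = -12
X = -1308 (X = -(16794 - 1*12870)/3 = -(16794 - 12870)/3 = -1/3*3924 = -1308)
(Y(-183, -119) + 21918)*(-12707 + X) = (-12 + 21918)*(-12707 - 1308) = 21906*(-14015) = -307012590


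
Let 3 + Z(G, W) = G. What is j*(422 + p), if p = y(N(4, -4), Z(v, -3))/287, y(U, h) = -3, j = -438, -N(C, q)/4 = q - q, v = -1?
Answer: -53046618/287 ≈ -1.8483e+5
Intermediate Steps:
Z(G, W) = -3 + G
N(C, q) = 0 (N(C, q) = -4*(q - q) = -4*0 = 0)
p = -3/287 ≈ -0.010453
j*(422 + p) = -438*(422 - 3/287) = -438*121111/287 = -53046618/287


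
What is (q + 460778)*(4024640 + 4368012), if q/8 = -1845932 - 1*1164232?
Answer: -198238921916168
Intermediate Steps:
q = -24081312 (q = 8*(-1845932 - 1*1164232) = 8*(-1845932 - 1164232) = 8*(-3010164) = -24081312)
(q + 460778)*(4024640 + 4368012) = (-24081312 + 460778)*(4024640 + 4368012) = -23620534*8392652 = -198238921916168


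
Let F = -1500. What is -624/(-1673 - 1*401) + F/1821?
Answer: -329116/629459 ≈ -0.52286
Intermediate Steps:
-624/(-1673 - 1*401) + F/1821 = -624/(-1673 - 1*401) - 1500/1821 = -624/(-1673 - 401) - 1500*1/1821 = -624/(-2074) - 500/607 = -624*(-1/2074) - 500/607 = 312/1037 - 500/607 = -329116/629459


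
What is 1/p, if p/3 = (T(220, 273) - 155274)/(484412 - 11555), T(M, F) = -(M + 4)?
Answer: -22517/22214 ≈ -1.0136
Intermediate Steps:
T(M, F) = -4 - M (T(M, F) = -(4 + M) = -4 - M)
p = -22214/22517 (p = 3*(((-4 - 1*220) - 155274)/(484412 - 11555)) = 3*(((-4 - 220) - 155274)/472857) = 3*((-224 - 155274)*(1/472857)) = 3*(-155498*1/472857) = 3*(-22214/67551) = -22214/22517 ≈ -0.98654)
1/p = 1/(-22214/22517) = -22517/22214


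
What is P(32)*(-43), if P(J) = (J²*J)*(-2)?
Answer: 2818048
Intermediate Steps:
P(J) = -2*J³ (P(J) = J³*(-2) = -2*J³)
P(32)*(-43) = -2*32³*(-43) = -2*32768*(-43) = -65536*(-43) = 2818048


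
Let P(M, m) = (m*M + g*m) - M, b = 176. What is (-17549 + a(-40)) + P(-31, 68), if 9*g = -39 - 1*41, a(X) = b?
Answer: -180490/9 ≈ -20054.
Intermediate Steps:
a(X) = 176
g = -80/9 (g = (-39 - 1*41)/9 = (-39 - 41)/9 = (⅑)*(-80) = -80/9 ≈ -8.8889)
P(M, m) = -M - 80*m/9 + M*m (P(M, m) = (m*M - 80*m/9) - M = (M*m - 80*m/9) - M = (-80*m/9 + M*m) - M = -M - 80*m/9 + M*m)
(-17549 + a(-40)) + P(-31, 68) = (-17549 + 176) + (-1*(-31) - 80/9*68 - 31*68) = -17373 + (31 - 5440/9 - 2108) = -17373 - 24133/9 = -180490/9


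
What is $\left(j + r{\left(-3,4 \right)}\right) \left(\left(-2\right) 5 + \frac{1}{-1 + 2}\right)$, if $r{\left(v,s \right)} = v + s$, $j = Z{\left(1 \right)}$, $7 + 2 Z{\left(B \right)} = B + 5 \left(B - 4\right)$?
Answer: $\frac{171}{2} \approx 85.5$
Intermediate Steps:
$Z{\left(B \right)} = - \frac{27}{2} + 3 B$ ($Z{\left(B \right)} = - \frac{7}{2} + \frac{B + 5 \left(B - 4\right)}{2} = - \frac{7}{2} + \frac{B + 5 \left(-4 + B\right)}{2} = - \frac{7}{2} + \frac{B + \left(-20 + 5 B\right)}{2} = - \frac{7}{2} + \frac{-20 + 6 B}{2} = - \frac{7}{2} + \left(-10 + 3 B\right) = - \frac{27}{2} + 3 B$)
$j = - \frac{21}{2}$ ($j = - \frac{27}{2} + 3 \cdot 1 = - \frac{27}{2} + 3 = - \frac{21}{2} \approx -10.5$)
$r{\left(v,s \right)} = s + v$
$\left(j + r{\left(-3,4 \right)}\right) \left(\left(-2\right) 5 + \frac{1}{-1 + 2}\right) = \left(- \frac{21}{2} + \left(4 - 3\right)\right) \left(\left(-2\right) 5 + \frac{1}{-1 + 2}\right) = \left(- \frac{21}{2} + 1\right) \left(-10 + 1^{-1}\right) = - \frac{19 \left(-10 + 1\right)}{2} = \left(- \frac{19}{2}\right) \left(-9\right) = \frac{171}{2}$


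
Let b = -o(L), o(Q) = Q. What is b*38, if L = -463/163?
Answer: 17594/163 ≈ 107.94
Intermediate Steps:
L = -463/163 (L = -463*1/163 = -463/163 ≈ -2.8405)
b = 463/163 (b = -1*(-463/163) = 463/163 ≈ 2.8405)
b*38 = (463/163)*38 = 17594/163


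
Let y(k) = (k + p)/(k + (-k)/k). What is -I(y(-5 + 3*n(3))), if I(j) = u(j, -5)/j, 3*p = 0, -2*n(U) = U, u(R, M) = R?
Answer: -1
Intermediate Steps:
n(U) = -U/2
p = 0 (p = (⅓)*0 = 0)
y(k) = k/(-1 + k) (y(k) = (k + 0)/(k + (-k)/k) = k/(k - 1) = k/(-1 + k))
I(j) = 1 (I(j) = j/j = 1)
-I(y(-5 + 3*n(3))) = -1*1 = -1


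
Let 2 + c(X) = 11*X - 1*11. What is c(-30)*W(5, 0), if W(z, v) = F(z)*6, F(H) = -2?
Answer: 4116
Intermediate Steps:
W(z, v) = -12 (W(z, v) = -2*6 = -12)
c(X) = -13 + 11*X (c(X) = -2 + (11*X - 1*11) = -2 + (11*X - 11) = -2 + (-11 + 11*X) = -13 + 11*X)
c(-30)*W(5, 0) = (-13 + 11*(-30))*(-12) = (-13 - 330)*(-12) = -343*(-12) = 4116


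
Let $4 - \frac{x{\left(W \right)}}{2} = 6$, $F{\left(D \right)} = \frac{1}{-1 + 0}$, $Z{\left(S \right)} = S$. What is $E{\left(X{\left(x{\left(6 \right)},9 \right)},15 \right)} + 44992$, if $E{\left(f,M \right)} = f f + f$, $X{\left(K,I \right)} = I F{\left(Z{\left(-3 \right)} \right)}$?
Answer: $45064$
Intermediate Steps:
$F{\left(D \right)} = -1$ ($F{\left(D \right)} = \frac{1}{-1} = -1$)
$x{\left(W \right)} = -4$ ($x{\left(W \right)} = 8 - 12 = -4$)
$X{\left(K,I \right)} = - I$ ($X{\left(K,I \right)} = I \left(-1\right) = - I$)
$E{\left(f,M \right)} = f + f^{2}$ ($E{\left(f,M \right)} = f^{2} + f = f + f^{2}$)
$E{\left(X{\left(x{\left(6 \right)},9 \right)},15 \right)} + 44992 = \left(-1\right) 9 \left(1 - 9\right) + 44992 = - 9 \left(1 - 9\right) + 44992 = \left(-9\right) \left(-8\right) + 44992 = 72 + 44992 = 45064$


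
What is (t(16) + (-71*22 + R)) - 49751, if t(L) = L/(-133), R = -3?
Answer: -6825044/133 ≈ -51316.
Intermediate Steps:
t(L) = -L/133 (t(L) = L*(-1/133) = -L/133)
(t(16) + (-71*22 + R)) - 49751 = (-1/133*16 + (-71*22 - 3)) - 49751 = (-16/133 + (-1562 - 3)) - 49751 = (-16/133 - 1565) - 49751 = -208161/133 - 49751 = -6825044/133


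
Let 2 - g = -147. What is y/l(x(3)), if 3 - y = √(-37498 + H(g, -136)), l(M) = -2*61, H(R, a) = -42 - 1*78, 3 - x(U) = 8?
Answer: -3/122 + I*√37618/122 ≈ -0.02459 + 1.5898*I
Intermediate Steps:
g = 149 (g = 2 - 1*(-147) = 2 + 147 = 149)
x(U) = -5 (x(U) = 3 - 1*8 = 3 - 8 = -5)
H(R, a) = -120 (H(R, a) = -42 - 78 = -120)
l(M) = -122
y = 3 - I*√37618 (y = 3 - √(-37498 - 120) = 3 - √(-37618) = 3 - I*√37618 ≈ 3.0 - 193.95*I)
y/l(x(3)) = (3 - I*√37618)/(-122) = (3 - I*√37618)*(-1/122) = -3/122 + I*√37618/122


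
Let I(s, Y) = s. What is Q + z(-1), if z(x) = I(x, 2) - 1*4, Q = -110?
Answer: -115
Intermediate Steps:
z(x) = -4 + x (z(x) = x - 1*4 = x - 4 = -4 + x)
Q + z(-1) = -110 + (-4 - 1) = -110 - 5 = -115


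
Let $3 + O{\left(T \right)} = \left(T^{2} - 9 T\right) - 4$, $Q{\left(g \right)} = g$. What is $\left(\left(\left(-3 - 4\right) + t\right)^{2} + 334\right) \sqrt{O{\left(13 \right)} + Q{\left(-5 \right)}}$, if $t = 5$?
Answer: $676 \sqrt{10} \approx 2137.7$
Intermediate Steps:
$O{\left(T \right)} = -7 + T^{2} - 9 T$ ($O{\left(T \right)} = -3 - \left(4 - T^{2} + 9 T\right) = -7 + T^{2} - 9 T$)
$\left(\left(\left(-3 - 4\right) + t\right)^{2} + 334\right) \sqrt{O{\left(13 \right)} + Q{\left(-5 \right)}} = \left(\left(\left(-3 - 4\right) + 5\right)^{2} + 334\right) \sqrt{\left(-7 + 13^{2} - 117\right) - 5} = \left(\left(-7 + 5\right)^{2} + 334\right) \sqrt{\left(-7 + 169 - 117\right) - 5} = \left(\left(-2\right)^{2} + 334\right) \sqrt{45 - 5} = \left(4 + 334\right) \sqrt{40} = 338 \cdot 2 \sqrt{10} = 676 \sqrt{10}$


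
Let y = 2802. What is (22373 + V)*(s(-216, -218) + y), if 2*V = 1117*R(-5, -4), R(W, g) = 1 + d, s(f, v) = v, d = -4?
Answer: 53482340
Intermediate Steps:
R(W, g) = -3 (R(W, g) = 1 - 4 = -3)
V = -3351/2 (V = (1117*(-3))/2 = (1/2)*(-3351) = -3351/2 ≈ -1675.5)
(22373 + V)*(s(-216, -218) + y) = (22373 - 3351/2)*(-218 + 2802) = (41395/2)*2584 = 53482340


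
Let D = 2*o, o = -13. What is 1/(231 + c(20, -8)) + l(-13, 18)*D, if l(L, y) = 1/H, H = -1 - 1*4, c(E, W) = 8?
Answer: 6219/1195 ≈ 5.2042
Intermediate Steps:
H = -5 (H = -1 - 4 = -5)
l(L, y) = -⅕ (l(L, y) = 1/(-5) = -⅕)
D = -26 (D = 2*(-13) = -26)
1/(231 + c(20, -8)) + l(-13, 18)*D = 1/(231 + 8) - ⅕*(-26) = 1/239 + 26/5 = 6219/1195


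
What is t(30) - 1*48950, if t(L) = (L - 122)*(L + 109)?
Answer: -61738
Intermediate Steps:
t(L) = (-122 + L)*(109 + L)
t(30) - 1*48950 = (-13298 + 30² - 13*30) - 1*48950 = (-13298 + 900 - 390) - 48950 = -12788 - 48950 = -61738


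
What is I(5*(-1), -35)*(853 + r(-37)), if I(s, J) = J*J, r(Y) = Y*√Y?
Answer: 1044925 - 45325*I*√37 ≈ 1.0449e+6 - 2.757e+5*I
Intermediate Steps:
r(Y) = Y^(3/2)
I(s, J) = J²
I(5*(-1), -35)*(853 + r(-37)) = (-35)²*(853 + (-37)^(3/2)) = 1225*(853 - 37*I*√37) = 1044925 - 45325*I*√37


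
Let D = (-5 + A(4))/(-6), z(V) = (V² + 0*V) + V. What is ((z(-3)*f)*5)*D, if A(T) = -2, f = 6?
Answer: 210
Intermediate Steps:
z(V) = V + V² (z(V) = (V² + 0) + V = V² + V = V + V²)
D = 7/6 (D = (-5 - 2)/(-6) = -7*(-⅙) = 7/6 ≈ 1.1667)
((z(-3)*f)*5)*D = ((-3*(1 - 3)*6)*5)*(7/6) = ((-3*(-2)*6)*5)*(7/6) = ((6*6)*5)*(7/6) = (36*5)*(7/6) = 180*(7/6) = 210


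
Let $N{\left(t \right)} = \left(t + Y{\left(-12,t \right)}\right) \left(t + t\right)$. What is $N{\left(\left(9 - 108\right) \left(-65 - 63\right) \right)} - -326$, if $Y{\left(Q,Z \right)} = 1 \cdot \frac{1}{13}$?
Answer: $\frac{4175098766}{13} \approx 3.2116 \cdot 10^{8}$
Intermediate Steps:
$Y{\left(Q,Z \right)} = \frac{1}{13}$ ($Y{\left(Q,Z \right)} = 1 \cdot \frac{1}{13} = \frac{1}{13}$)
$N{\left(t \right)} = 2 t \left(\frac{1}{13} + t\right)$ ($N{\left(t \right)} = \left(t + \frac{1}{13}\right) \left(t + t\right) = \left(\frac{1}{13} + t\right) 2 t = 2 t \left(\frac{1}{13} + t\right)$)
$N{\left(\left(9 - 108\right) \left(-65 - 63\right) \right)} - -326 = \frac{2 \left(9 - 108\right) \left(-65 - 63\right) \left(1 + 13 \left(9 - 108\right) \left(-65 - 63\right)\right)}{13} - -326 = \frac{2 \left(\left(-99\right) \left(-128\right)\right) \left(1 + 13 \left(\left(-99\right) \left(-128\right)\right)\right)}{13} + 326 = \frac{2}{13} \cdot 12672 \left(1 + 13 \cdot 12672\right) + 326 = \frac{2}{13} \cdot 12672 \left(1 + 164736\right) + 326 = \frac{2}{13} \cdot 12672 \cdot 164737 + 326 = \frac{4175094528}{13} + 326 = \frac{4175098766}{13}$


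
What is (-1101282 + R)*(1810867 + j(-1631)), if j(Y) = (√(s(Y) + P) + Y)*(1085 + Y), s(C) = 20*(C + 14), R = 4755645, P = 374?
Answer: 9871870627659 - 1995282198*I*√31966 ≈ 9.8719e+12 - 3.5674e+11*I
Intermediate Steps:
s(C) = 280 + 20*C (s(C) = 20*(14 + C) = 280 + 20*C)
j(Y) = (1085 + Y)*(Y + √(654 + 20*Y)) (j(Y) = (√((280 + 20*Y) + 374) + Y)*(1085 + Y) = (√(654 + 20*Y) + Y)*(1085 + Y) = (Y + √(654 + 20*Y))*(1085 + Y) = (1085 + Y)*(Y + √(654 + 20*Y)))
(-1101282 + R)*(1810867 + j(-1631)) = (-1101282 + 4755645)*(1810867 + ((-1631)² + 1085*(-1631) + 1085*√(654 + 20*(-1631)) - 1631*√(654 + 20*(-1631)))) = 3654363*(1810867 + (2660161 - 1769635 + 1085*√(654 - 32620) - 1631*√(654 - 32620))) = 3654363*(1810867 + (2660161 - 1769635 + 1085*√(-31966) - 1631*I*√31966)) = 3654363*(1810867 + (2660161 - 1769635 + 1085*(I*√31966) - 1631*I*√31966)) = 3654363*(1810867 + (2660161 - 1769635 + 1085*I*√31966 - 1631*I*√31966)) = 3654363*(1810867 + (890526 - 546*I*√31966)) = 3654363*(2701393 - 546*I*√31966) = 9871870627659 - 1995282198*I*√31966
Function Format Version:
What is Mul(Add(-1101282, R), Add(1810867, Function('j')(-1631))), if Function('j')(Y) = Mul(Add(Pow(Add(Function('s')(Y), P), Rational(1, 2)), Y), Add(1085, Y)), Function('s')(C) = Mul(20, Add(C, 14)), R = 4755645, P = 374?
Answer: Add(9871870627659, Mul(-1995282198, I, Pow(31966, Rational(1, 2)))) ≈ Add(9.8719e+12, Mul(-3.5674e+11, I))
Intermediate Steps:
Function('s')(C) = Add(280, Mul(20, C)) (Function('s')(C) = Mul(20, Add(14, C)) = Add(280, Mul(20, C)))
Function('j')(Y) = Mul(Add(1085, Y), Add(Y, Pow(Add(654, Mul(20, Y)), Rational(1, 2)))) (Function('j')(Y) = Mul(Add(Pow(Add(Add(280, Mul(20, Y)), 374), Rational(1, 2)), Y), Add(1085, Y)) = Mul(Add(Pow(Add(654, Mul(20, Y)), Rational(1, 2)), Y), Add(1085, Y)) = Mul(Add(Y, Pow(Add(654, Mul(20, Y)), Rational(1, 2))), Add(1085, Y)) = Mul(Add(1085, Y), Add(Y, Pow(Add(654, Mul(20, Y)), Rational(1, 2)))))
Mul(Add(-1101282, R), Add(1810867, Function('j')(-1631))) = Mul(Add(-1101282, 4755645), Add(1810867, Add(Pow(-1631, 2), Mul(1085, -1631), Mul(1085, Pow(Add(654, Mul(20, -1631)), Rational(1, 2))), Mul(-1631, Pow(Add(654, Mul(20, -1631)), Rational(1, 2)))))) = Mul(3654363, Add(1810867, Add(2660161, -1769635, Mul(1085, Pow(Add(654, -32620), Rational(1, 2))), Mul(-1631, Pow(Add(654, -32620), Rational(1, 2)))))) = Mul(3654363, Add(1810867, Add(2660161, -1769635, Mul(1085, Pow(-31966, Rational(1, 2))), Mul(-1631, Pow(-31966, Rational(1, 2)))))) = Mul(3654363, Add(1810867, Add(2660161, -1769635, Mul(1085, Mul(I, Pow(31966, Rational(1, 2)))), Mul(-1631, Mul(I, Pow(31966, Rational(1, 2))))))) = Mul(3654363, Add(1810867, Add(2660161, -1769635, Mul(1085, I, Pow(31966, Rational(1, 2))), Mul(-1631, I, Pow(31966, Rational(1, 2)))))) = Mul(3654363, Add(1810867, Add(890526, Mul(-546, I, Pow(31966, Rational(1, 2)))))) = Mul(3654363, Add(2701393, Mul(-546, I, Pow(31966, Rational(1, 2))))) = Add(9871870627659, Mul(-1995282198, I, Pow(31966, Rational(1, 2))))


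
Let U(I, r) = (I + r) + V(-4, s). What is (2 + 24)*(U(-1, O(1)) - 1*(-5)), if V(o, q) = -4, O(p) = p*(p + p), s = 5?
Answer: 52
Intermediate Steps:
O(p) = 2*p² (O(p) = p*(2*p) = 2*p²)
U(I, r) = -4 + I + r (U(I, r) = (I + r) - 4 = -4 + I + r)
(2 + 24)*(U(-1, O(1)) - 1*(-5)) = (2 + 24)*((-4 - 1 + 2*1²) - 1*(-5)) = 26*((-4 - 1 + 2*1) + 5) = 26*((-4 - 1 + 2) + 5) = 26*(-3 + 5) = 26*2 = 52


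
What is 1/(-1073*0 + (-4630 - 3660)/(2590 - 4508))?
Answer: 959/4145 ≈ 0.23136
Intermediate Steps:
1/(-1073*0 + (-4630 - 3660)/(2590 - 4508)) = 1/(0 - 8290/(-1918)) = 1/(0 - 8290*(-1/1918)) = 1/(0 + 4145/959) = 1/(4145/959) = 959/4145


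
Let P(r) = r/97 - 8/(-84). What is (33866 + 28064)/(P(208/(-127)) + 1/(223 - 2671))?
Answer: 13073322921120/16454087 ≈ 7.9453e+5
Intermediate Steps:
P(r) = 2/21 + r/97 (P(r) = r*(1/97) - 8*(-1/84) = r/97 + 2/21 = 2/21 + r/97)
(33866 + 28064)/(P(208/(-127)) + 1/(223 - 2671)) = (33866 + 28064)/((2/21 + (208/(-127))/97) + 1/(223 - 2671)) = 61930/((2/21 + (208*(-1/127))/97) + 1/(-2448)) = 61930/((2/21 + (1/97)*(-208/127)) - 1/2448) = 61930/((2/21 - 208/12319) - 1/2448) = 61930/(20270/258699 - 1/2448) = 61930/(16454087/211098384) = 61930*(211098384/16454087) = 13073322921120/16454087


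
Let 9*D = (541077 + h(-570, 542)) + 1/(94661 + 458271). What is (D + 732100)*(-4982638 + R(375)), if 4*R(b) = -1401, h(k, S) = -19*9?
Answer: -78577696279257989929/19905552 ≈ -3.9475e+12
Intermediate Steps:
h(k, S) = -171
R(b) = -1401/4 (R(b) = (1/4)*(-1401) = -1401/4)
D = 299084236393/4976388 (D = ((541077 - 171) + 1/(94661 + 458271))/9 = (540906 + 1/552932)/9 = (1/9)*(299084236393/552932) = 299084236393/4976388 ≈ 60101.)
(D + 732100)*(-4982638 + R(375)) = (299084236393/4976388 + 732100)*(-4982638 - 1401/4) = (3942297891193/4976388)*(-19931953/4) = -78577696279257989929/19905552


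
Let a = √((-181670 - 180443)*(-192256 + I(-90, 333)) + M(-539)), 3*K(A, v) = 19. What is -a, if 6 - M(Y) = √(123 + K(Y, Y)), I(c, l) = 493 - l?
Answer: -√(626044129686 - 6*√291)/3 ≈ -2.6374e+5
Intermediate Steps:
K(A, v) = 19/3 (K(A, v) = (⅓)*19 = 19/3)
M(Y) = 6 - 2*√291/3 (M(Y) = 6 - √(123 + 19/3) = 6 - √(388/3) = 6 - 2*√291/3)
a = √(69560458854 - 2*√291/3) (a = √((-181670 - 180443)*(-192256 + (493 - 1*333)) + (6 - 2*√291/3)) = √(-362113*(-192256 + (493 - 333)) + (6 - 2*√291/3)) = √(-362113*(-192256 + 160) + (6 - 2*√291/3)) = √(-362113*(-192096) + (6 - 2*√291/3)) = √(69560458848 + (6 - 2*√291/3)) = √(69560458854 - 2*√291/3) ≈ 2.6374e+5)
-a = -√(626044129686 - 6*√291)/3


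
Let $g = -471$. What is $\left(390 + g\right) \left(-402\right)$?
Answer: $32562$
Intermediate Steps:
$\left(390 + g\right) \left(-402\right) = \left(390 - 471\right) \left(-402\right) = \left(-81\right) \left(-402\right) = 32562$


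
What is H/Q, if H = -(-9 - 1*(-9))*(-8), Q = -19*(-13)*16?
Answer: 0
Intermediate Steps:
Q = 3952 (Q = 247*16 = 3952)
H = 0 (H = -(-9 + 9)*(-8) = -1*0*(-8) = 0*(-8) = 0)
H/Q = 0/3952 = 0*(1/3952) = 0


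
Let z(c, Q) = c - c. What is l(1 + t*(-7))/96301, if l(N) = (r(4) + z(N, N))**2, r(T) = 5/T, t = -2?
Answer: 25/1540816 ≈ 1.6225e-5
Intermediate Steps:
z(c, Q) = 0
l(N) = 25/16 (l(N) = (5/4 + 0)**2 = (5/4)**2 = 25/16)
l(1 + t*(-7))/96301 = (25/16)/96301 = (25/16)*(1/96301) = 25/1540816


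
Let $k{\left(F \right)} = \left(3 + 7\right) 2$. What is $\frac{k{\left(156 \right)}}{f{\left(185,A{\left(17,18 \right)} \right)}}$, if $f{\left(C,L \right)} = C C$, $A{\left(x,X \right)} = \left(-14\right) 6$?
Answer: $\frac{4}{6845} \approx 0.00058437$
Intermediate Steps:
$A{\left(x,X \right)} = -84$
$f{\left(C,L \right)} = C^{2}$
$k{\left(F \right)} = 20$ ($k{\left(F \right)} = 10 \cdot 2 = 20$)
$\frac{k{\left(156 \right)}}{f{\left(185,A{\left(17,18 \right)} \right)}} = \frac{20}{185^{2}} = \frac{20}{34225} = 20 \cdot \frac{1}{34225} = \frac{4}{6845}$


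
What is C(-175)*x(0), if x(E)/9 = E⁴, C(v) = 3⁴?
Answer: 0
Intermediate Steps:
C(v) = 81
x(E) = 9*E⁴
C(-175)*x(0) = 81*(9*0⁴) = 81*(9*0) = 81*0 = 0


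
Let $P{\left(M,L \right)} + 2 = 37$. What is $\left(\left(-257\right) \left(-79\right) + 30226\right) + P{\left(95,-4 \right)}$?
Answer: $50564$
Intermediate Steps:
$P{\left(M,L \right)} = 35$ ($P{\left(M,L \right)} = -2 + 37 = 35$)
$\left(\left(-257\right) \left(-79\right) + 30226\right) + P{\left(95,-4 \right)} = \left(\left(-257\right) \left(-79\right) + 30226\right) + 35 = \left(20303 + 30226\right) + 35 = 50529 + 35 = 50564$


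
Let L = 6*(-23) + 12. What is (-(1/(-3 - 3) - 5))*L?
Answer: -651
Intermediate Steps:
L = -126 (L = -138 + 12 = -126)
(-(1/(-3 - 3) - 5))*L = -(1/(-3 - 3) - 5)*(-126) = -(1/(-6) - 5)*(-126) = -(-⅙ - 5)*(-126) = -1*(-31/6)*(-126) = (31/6)*(-126) = -651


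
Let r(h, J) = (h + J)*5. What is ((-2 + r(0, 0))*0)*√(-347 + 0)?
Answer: 0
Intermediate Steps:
r(h, J) = 5*J + 5*h (r(h, J) = (J + h)*5 = 5*J + 5*h)
((-2 + r(0, 0))*0)*√(-347 + 0) = ((-2 + (5*0 + 5*0))*0)*√(-347 + 0) = ((-2 + (0 + 0))*0)*√(-347) = ((-2 + 0)*0)*(I*√347) = (-2*0)*(I*√347) = 0*(I*√347) = 0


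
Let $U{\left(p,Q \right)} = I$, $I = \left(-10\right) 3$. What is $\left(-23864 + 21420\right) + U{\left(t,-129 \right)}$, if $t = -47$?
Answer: $-2474$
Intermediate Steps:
$I = -30$
$U{\left(p,Q \right)} = -30$
$\left(-23864 + 21420\right) + U{\left(t,-129 \right)} = \left(-23864 + 21420\right) - 30 = -2444 - 30 = -2474$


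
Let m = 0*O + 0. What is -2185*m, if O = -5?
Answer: 0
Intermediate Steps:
m = 0 (m = 0*(-5) + 0 = 0 + 0 = 0)
-2185*m = -2185*0 = 0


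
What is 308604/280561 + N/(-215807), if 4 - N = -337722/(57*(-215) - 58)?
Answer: 117159033048662/106502221771793 ≈ 1.1001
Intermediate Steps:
N = -41210/1759 (N = 4 - (-337722)/(57*(-215) - 58) = 4 - (-337722)/(-12255 - 58) = 4 - (-337722)/(-12313) = 4 - (-337722)*(-1)/12313 = 4 - 1*48246/1759 = 4 - 48246/1759 = -41210/1759 ≈ -23.428)
308604/280561 + N/(-215807) = 308604/280561 - 41210/1759/(-215807) = 308604*(1/280561) - 41210/1759*(-1/215807) = 308604/280561 + 41210/379604513 = 117159033048662/106502221771793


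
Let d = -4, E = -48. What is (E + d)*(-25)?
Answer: 1300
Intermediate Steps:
(E + d)*(-25) = (-48 - 4)*(-25) = -52*(-25) = 1300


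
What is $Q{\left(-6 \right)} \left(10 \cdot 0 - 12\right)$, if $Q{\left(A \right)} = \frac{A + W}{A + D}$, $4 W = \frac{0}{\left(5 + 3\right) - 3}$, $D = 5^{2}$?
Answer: $\frac{72}{19} \approx 3.7895$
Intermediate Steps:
$D = 25$
$W = 0$ ($W = \frac{0 \frac{1}{\left(5 + 3\right) - 3}}{4} = \frac{0 \frac{1}{8 - 3}}{4} = \frac{0 \cdot \frac{1}{5}}{4} = \frac{1}{4} \cdot 0 = 0$)
$Q{\left(A \right)} = \frac{A}{25 + A}$ ($Q{\left(A \right)} = \frac{A + 0}{A + 25} = \frac{A}{25 + A}$)
$Q{\left(-6 \right)} \left(10 \cdot 0 - 12\right) = - \frac{6}{25 - 6} \left(10 \cdot 0 - 12\right) = - \frac{6}{19} \left(0 - 12\right) = \left(-6\right) \frac{1}{19} \left(-12\right) = \left(- \frac{6}{19}\right) \left(-12\right) = \frac{72}{19}$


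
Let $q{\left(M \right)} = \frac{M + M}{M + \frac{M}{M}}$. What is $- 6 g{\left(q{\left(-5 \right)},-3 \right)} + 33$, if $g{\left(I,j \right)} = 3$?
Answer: $15$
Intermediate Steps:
$q{\left(M \right)} = \frac{2 M}{1 + M}$ ($q{\left(M \right)} = \frac{2 M}{M + 1} = \frac{2 M}{1 + M}$)
$- 6 g{\left(q{\left(-5 \right)},-3 \right)} + 33 = \left(-6\right) 3 + 33 = -18 + 33 = 15$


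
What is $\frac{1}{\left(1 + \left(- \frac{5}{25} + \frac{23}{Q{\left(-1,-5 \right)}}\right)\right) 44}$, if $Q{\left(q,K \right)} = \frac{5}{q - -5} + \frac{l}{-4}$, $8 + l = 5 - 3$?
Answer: $\frac{5}{2016} \approx 0.0024802$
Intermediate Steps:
$l = -6$ ($l = -8 + \left(5 - 3\right) = -8 + 2 = -6$)
$Q{\left(q,K \right)} = \frac{3}{2} + \frac{5}{5 + q}$ ($Q{\left(q,K \right)} = \frac{5}{q - -5} - \frac{6}{-4} = \frac{5}{q + 5} - - \frac{3}{2} = \frac{5}{5 + q} + \frac{3}{2} = \frac{3}{2} + \frac{5}{5 + q}$)
$\frac{1}{\left(1 + \left(- \frac{5}{25} + \frac{23}{Q{\left(-1,-5 \right)}}\right)\right) 44} = \frac{1}{\left(1 + \left(- \frac{5}{25} + \frac{23}{\frac{1}{2} \frac{1}{5 - 1} \left(25 + 3 \left(-1\right)\right)}\right)\right) 44} = \frac{1}{\left(1 + \left(\left(-5\right) \frac{1}{25} + \frac{23}{\frac{1}{2} \cdot \frac{1}{4} \left(25 - 3\right)}\right)\right) 44} = \frac{1}{\left(1 - \left(\frac{1}{5} - \frac{23}{\frac{1}{2} \cdot \frac{1}{4} \cdot 22}\right)\right) 44} = \frac{1}{\left(1 - \left(\frac{1}{5} - \frac{23}{\frac{11}{4}}\right)\right) 44} = \frac{1}{\left(1 + \left(- \frac{1}{5} + 23 \cdot \frac{4}{11}\right)\right) 44} = \frac{1}{\left(1 + \left(- \frac{1}{5} + \frac{92}{11}\right)\right) 44} = \frac{1}{\left(1 + \frac{449}{55}\right) 44} = \frac{1}{\frac{504}{55} \cdot 44} = \frac{1}{\frac{2016}{5}} = \frac{5}{2016}$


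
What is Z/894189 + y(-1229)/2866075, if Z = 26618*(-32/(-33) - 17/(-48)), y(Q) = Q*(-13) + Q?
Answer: 10048189921511/225527520959400 ≈ 0.044554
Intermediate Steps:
y(Q) = -12*Q (y(Q) = -13*Q + Q = -12*Q)
Z = 3100997/88 (Z = 26618*(-32*(-1/33) - 17*(-1/48)) = 26618*(32/33 + 17/48) = 26618*(233/176) = 3100997/88 ≈ 35239.)
Z/894189 + y(-1229)/2866075 = (3100997/88)/894189 - 12*(-1229)/2866075 = (3100997/88)*(1/894189) + 14748*(1/2866075) = 3100997/78688632 + 14748/2866075 = 10048189921511/225527520959400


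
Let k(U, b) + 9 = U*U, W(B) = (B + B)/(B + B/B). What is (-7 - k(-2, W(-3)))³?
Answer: -8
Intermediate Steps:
W(B) = 2*B/(1 + B) (W(B) = (2*B)/(B + 1) = (2*B)/(1 + B) = 2*B/(1 + B))
k(U, b) = -9 + U² (k(U, b) = -9 + U*U = -9 + U²)
(-7 - k(-2, W(-3)))³ = (-7 - (-9 + (-2)²))³ = (-7 - (-9 + 4))³ = (-7 - 1*(-5))³ = (-7 + 5)³ = (-2)³ = -8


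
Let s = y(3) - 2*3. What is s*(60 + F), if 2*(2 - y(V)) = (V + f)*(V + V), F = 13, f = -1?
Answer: -730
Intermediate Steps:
y(V) = 2 - V*(-1 + V) (y(V) = 2 - (V - 1)*(V + V)/2 = 2 - (-1 + V)*2*V/2 = 2 - V*(-1 + V))
s = -10 (s = (2 + 3 - 1*3²) - 2*3 = (2 + 3 - 1*9) - 6 = (2 + 3 - 9) - 6 = -4 - 6 = -10)
s*(60 + F) = -10*(60 + 13) = -10*73 = -730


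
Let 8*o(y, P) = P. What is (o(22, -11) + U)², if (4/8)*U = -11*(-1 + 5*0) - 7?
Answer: 2809/64 ≈ 43.891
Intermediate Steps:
o(y, P) = P/8
U = 8 (U = 2*(-11*(-1 + 5*0) - 7) = 2*(-11*(-1 + 0) - 7) = 2*(-11*(-1) - 7) = 2*(11 - 7) = 2*4 = 8)
(o(22, -11) + U)² = ((⅛)*(-11) + 8)² = (-11/8 + 8)² = (53/8)² = 2809/64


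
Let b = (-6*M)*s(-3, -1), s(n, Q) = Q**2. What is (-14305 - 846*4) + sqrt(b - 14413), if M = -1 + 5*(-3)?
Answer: -17689 + I*sqrt(14317) ≈ -17689.0 + 119.65*I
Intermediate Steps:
M = -16 (M = -1 - 15 = -16)
b = 96 (b = -6*(-16)*(-1)**2 = 96*1 = 96)
(-14305 - 846*4) + sqrt(b - 14413) = (-14305 - 846*4) + sqrt(96 - 14413) = (-14305 - 3384) + sqrt(-14317) = -17689 + I*sqrt(14317)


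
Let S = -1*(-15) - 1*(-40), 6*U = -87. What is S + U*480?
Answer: -6905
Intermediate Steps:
U = -29/2 (U = (1/6)*(-87) = -29/2 ≈ -14.500)
S = 55 (S = 15 + 40 = 55)
S + U*480 = 55 - 29/2*480 = 55 - 6960 = -6905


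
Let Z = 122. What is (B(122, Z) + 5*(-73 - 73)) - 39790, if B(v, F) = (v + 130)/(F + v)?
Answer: -2471657/61 ≈ -40519.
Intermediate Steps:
B(v, F) = (130 + v)/(F + v)
(B(122, Z) + 5*(-73 - 73)) - 39790 = ((130 + 122)/(122 + 122) + 5*(-73 - 73)) - 39790 = (252/244 + 5*(-146)) - 39790 = ((1/244)*252 - 730) - 39790 = (63/61 - 730) - 39790 = -44467/61 - 39790 = -2471657/61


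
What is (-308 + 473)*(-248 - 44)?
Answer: -48180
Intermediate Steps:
(-308 + 473)*(-248 - 44) = 165*(-292) = -48180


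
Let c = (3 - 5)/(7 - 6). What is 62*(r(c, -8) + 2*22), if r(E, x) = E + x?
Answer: 2108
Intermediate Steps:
c = -2 (c = -2/1 = -2*1 = -2)
62*(r(c, -8) + 2*22) = 62*((-2 - 8) + 2*22) = 62*(-10 + 44) = 62*34 = 2108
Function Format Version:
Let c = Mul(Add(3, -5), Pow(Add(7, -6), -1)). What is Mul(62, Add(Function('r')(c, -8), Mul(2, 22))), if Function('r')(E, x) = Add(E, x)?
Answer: 2108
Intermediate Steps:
c = -2 (c = Mul(-2, Pow(1, -1)) = Mul(-2, 1) = -2)
Mul(62, Add(Function('r')(c, -8), Mul(2, 22))) = Mul(62, Add(Add(-2, -8), Mul(2, 22))) = Mul(62, Add(-10, 44)) = Mul(62, 34) = 2108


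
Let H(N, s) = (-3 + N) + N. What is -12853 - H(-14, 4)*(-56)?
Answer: -14589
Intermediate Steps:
H(N, s) = -3 + 2*N
-12853 - H(-14, 4)*(-56) = -12853 - (-3 + 2*(-14))*(-56) = -12853 - (-3 - 28)*(-56) = -12853 - (-31)*(-56) = -12853 - 1*1736 = -12853 - 1736 = -14589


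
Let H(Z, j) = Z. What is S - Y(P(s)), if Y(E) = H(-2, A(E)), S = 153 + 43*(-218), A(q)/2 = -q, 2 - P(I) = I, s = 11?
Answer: -9219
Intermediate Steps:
P(I) = 2 - I
A(q) = -2*q (A(q) = 2*(-q) = -2*q)
S = -9221 (S = 153 - 9374 = -9221)
Y(E) = -2
S - Y(P(s)) = -9221 - 1*(-2) = -9221 + 2 = -9219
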